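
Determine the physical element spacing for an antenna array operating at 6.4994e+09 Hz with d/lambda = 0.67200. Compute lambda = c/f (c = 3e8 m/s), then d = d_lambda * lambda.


lambda = c / f = 3.0000e+08 / 6.4994e+09 = 0.04615811 m
d = 0.67200 * 0.04615811 = 0.03102 m

0.03102 m


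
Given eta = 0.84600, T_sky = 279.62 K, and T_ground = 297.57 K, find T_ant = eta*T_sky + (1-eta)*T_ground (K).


T_ant = 0.84600 * 279.62 + (1 - 0.84600) * 297.57 = 282.4 K

282.4 K


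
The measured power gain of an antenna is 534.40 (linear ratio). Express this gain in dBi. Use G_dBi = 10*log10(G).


G_dBi = 10 * log10(534.40) = 27.28 dBi

27.28 dBi


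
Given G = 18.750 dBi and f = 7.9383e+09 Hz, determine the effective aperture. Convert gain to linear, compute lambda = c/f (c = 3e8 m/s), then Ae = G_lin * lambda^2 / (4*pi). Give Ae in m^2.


lambda = c / f = 3.0000e+08 / 7.9383e+09 = 0.03779147 m
G_linear = 10^(18.750/10) = 74.98942
Ae = G_linear * lambda^2 / (4*pi) = 74.98942 * 0.03779147^2 / (4*pi) = 8.523e-03 m^2

8.523e-03 m^2


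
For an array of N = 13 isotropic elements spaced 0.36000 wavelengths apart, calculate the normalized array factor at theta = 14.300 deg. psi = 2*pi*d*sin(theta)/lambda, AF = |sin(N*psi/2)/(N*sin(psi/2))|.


psi = 2*pi*0.36000*sin(14.300 deg) = 0.5586986 rad
AF = |sin(13*0.5586986/2) / (13*sin(0.5586986/2))| = 0.1313

0.1313


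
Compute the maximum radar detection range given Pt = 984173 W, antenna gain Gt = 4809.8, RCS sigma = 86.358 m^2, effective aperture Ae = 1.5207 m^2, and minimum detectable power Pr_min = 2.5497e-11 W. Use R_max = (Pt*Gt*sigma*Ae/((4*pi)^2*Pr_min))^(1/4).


R^4 = 984173*4809.8*86.358*1.5207 / ((4*pi)^2 * 2.5497e-11) = 1.543959e+20
R_max = 1.543959e+20^0.25 = 111470 m

111470 m


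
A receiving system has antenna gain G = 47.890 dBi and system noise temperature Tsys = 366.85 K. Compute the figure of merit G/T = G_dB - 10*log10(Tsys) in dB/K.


G/T = 47.890 - 10*log10(366.85) = 47.890 - 25.64489 = 22.25 dB/K

22.25 dB/K


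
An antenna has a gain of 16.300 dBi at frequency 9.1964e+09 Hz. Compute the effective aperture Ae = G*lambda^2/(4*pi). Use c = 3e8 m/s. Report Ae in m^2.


lambda = c / f = 3.0000e+08 / 9.1964e+09 = 0.03262146 m
G_linear = 10^(16.300/10) = 42.65795
Ae = G_linear * lambda^2 / (4*pi) = 42.65795 * 0.03262146^2 / (4*pi) = 3.612e-03 m^2

3.612e-03 m^2


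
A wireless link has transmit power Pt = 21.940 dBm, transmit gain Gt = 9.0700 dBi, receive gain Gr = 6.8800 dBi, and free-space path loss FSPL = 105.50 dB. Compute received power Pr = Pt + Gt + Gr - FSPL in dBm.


Pr = 21.940 + 9.0700 + 6.8800 - 105.50 = -67.61 dBm

-67.61 dBm


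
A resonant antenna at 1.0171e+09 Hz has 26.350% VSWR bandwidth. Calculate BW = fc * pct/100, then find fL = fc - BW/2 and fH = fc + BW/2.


BW = 1.0171e+09 * 26.350/100 = 2.680058e+08 Hz
fL = 1.0171e+09 - 2.680058e+08/2 = 8.831e+08 Hz
fH = 1.0171e+09 + 2.680058e+08/2 = 1.151e+09 Hz

BW=2.680e+08 Hz, fL=8.831e+08 Hz, fH=1.151e+09 Hz


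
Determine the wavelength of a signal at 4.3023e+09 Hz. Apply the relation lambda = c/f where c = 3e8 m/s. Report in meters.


lambda = c / f = 3.0000e+08 / 4.3023e+09 = 0.06973 m

0.06973 m


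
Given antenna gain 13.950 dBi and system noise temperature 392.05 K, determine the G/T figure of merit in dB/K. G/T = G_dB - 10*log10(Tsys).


G/T = 13.950 - 10*log10(392.05) = 13.950 - 25.93341 = -11.98 dB/K

-11.98 dB/K


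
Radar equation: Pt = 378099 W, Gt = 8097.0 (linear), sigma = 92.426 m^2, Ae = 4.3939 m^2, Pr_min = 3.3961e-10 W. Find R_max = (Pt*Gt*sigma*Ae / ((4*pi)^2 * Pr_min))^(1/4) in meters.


R^4 = 378099*8097.0*92.426*4.3939 / ((4*pi)^2 * 3.3961e-10) = 2.318322e+19
R_max = 2.318322e+19^0.25 = 69389 m

69389 m


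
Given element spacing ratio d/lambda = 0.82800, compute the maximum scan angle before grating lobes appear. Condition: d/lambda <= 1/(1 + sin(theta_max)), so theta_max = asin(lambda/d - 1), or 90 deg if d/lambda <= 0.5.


lambda/d - 1 = 1/0.82800 - 1 = 0.2077295
theta_max = asin(0.2077295) = 11.99 deg

11.99 deg


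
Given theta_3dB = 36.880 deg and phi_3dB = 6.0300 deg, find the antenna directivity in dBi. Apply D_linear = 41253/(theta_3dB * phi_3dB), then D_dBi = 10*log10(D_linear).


D_linear = 41253 / (36.880 * 6.0300) = 185.5015
D_dBi = 10 * log10(185.5015) = 22.68 dBi

22.68 dBi


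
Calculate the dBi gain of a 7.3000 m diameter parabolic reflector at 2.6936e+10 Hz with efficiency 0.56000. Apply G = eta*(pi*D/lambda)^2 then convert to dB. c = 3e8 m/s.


lambda = c / f = 3.0000e+08 / 2.6936e+10 = 0.01113751 m
G_linear = 0.56000 * (pi * 7.3000 / 0.01113751)^2 = 2.374419e+06
G_dBi = 10 * log10(2.374419e+06) = 63.76 dBi

63.76 dBi


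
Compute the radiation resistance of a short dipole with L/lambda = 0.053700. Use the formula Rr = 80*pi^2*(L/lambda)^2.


Rr = 80 * pi^2 * (0.053700)^2 = 80 * 9.869604 * 2.883690e-03 = 2.277 ohm

2.277 ohm


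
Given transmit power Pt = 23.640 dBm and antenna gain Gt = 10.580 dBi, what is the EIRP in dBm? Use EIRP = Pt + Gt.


EIRP = Pt + Gt = 23.640 + 10.580 = 34.22 dBm

34.22 dBm


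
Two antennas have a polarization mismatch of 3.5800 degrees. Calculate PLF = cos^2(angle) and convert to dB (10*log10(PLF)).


PLF_linear = cos^2(3.5800 deg) = 0.9961010
PLF_dB = 10 * log10(0.9961010) = -0.01697 dB

-0.01697 dB


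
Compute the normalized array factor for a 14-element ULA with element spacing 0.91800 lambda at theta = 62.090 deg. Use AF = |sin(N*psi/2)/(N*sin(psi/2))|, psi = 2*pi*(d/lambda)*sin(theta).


psi = 2*pi*0.91800*sin(62.090 deg) = 5.097057 rad
AF = |sin(14*5.097057/2) / (14*sin(5.097057/2))| = 0.1151

0.1151


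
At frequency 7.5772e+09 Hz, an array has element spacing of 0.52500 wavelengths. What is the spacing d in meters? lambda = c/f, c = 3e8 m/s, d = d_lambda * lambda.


lambda = c / f = 3.0000e+08 / 7.5772e+09 = 0.03959246 m
d = 0.52500 * 0.03959246 = 0.02079 m

0.02079 m


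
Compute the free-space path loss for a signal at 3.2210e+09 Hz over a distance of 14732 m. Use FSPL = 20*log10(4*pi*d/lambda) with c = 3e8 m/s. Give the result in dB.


lambda = c / f = 3.0000e+08 / 3.2210e+09 = 0.09313878 m
FSPL = 20 * log10(4*pi*14732/0.09313878) = 126.0 dB

126.0 dB


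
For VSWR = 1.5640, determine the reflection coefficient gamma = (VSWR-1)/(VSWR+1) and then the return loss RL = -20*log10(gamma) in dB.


gamma = (1.5640 - 1) / (1.5640 + 1) = 0.2199688
RL = -20 * log10(0.2199688) = 13.15 dB

13.15 dB


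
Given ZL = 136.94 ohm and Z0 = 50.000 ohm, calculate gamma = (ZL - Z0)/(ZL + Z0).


gamma = (136.94 - 50.000) / (136.94 + 50.000) = 0.4651

0.4651


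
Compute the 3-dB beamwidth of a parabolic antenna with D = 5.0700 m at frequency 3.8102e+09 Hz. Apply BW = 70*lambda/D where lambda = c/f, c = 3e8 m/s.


lambda = c / f = 3.0000e+08 / 3.8102e+09 = 0.07873602 m
BW = 70 * 0.07873602 / 5.0700 = 1.087 deg

1.087 deg


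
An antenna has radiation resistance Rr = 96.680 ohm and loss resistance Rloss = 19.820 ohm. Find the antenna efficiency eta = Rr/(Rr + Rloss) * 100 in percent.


eta = 96.680 / (96.680 + 19.820) * 100 = 82.99%

82.99%


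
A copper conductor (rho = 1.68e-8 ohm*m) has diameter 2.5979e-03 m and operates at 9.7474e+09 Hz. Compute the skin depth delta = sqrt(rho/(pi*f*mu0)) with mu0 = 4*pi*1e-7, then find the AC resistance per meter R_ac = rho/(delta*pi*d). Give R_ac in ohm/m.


delta = sqrt(1.68e-8 / (pi * 9.7474e+09 * 4*pi*1e-7)) = 6.607397e-07 m
R_ac = 1.68e-8 / (6.607397e-07 * pi * 2.5979e-03) = 3.115 ohm/m

3.115 ohm/m


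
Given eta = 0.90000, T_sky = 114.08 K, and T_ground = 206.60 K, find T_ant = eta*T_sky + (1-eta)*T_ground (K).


T_ant = 0.90000 * 114.08 + (1 - 0.90000) * 206.60 = 123.3 K

123.3 K


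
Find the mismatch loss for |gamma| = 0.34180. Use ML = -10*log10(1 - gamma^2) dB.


ML = -10 * log10(1 - 0.34180^2) = -10 * log10(0.88317276) = 0.5395 dB

0.5395 dB


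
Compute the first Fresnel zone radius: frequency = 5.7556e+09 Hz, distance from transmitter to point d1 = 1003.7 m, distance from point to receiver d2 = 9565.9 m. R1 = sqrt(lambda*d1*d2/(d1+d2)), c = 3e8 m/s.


lambda = c / f = 3.0000e+08 / 5.7556e+09 = 0.05212315 m
R1 = sqrt(0.05212315 * 1003.7 * 9565.9 / (1003.7 + 9565.9)) = 6.881 m

6.881 m


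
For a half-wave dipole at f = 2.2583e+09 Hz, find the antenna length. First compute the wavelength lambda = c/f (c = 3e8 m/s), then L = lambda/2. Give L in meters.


lambda = c / f = 3.0000e+08 / 2.2583e+09 = 0.1328433 m
L = lambda / 2 = 0.1328433 / 2 = 0.06642 m

0.06642 m


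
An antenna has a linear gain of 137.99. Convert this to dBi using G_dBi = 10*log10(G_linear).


G_dBi = 10 * log10(137.99) = 21.40 dBi

21.40 dBi


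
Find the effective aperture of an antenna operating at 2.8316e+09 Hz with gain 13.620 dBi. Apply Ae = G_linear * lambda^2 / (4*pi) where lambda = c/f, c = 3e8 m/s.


lambda = c / f = 3.0000e+08 / 2.8316e+09 = 0.1059472 m
G_linear = 10^(13.620/10) = 23.01442
Ae = G_linear * lambda^2 / (4*pi) = 23.01442 * 0.1059472^2 / (4*pi) = 0.02056 m^2

0.02056 m^2


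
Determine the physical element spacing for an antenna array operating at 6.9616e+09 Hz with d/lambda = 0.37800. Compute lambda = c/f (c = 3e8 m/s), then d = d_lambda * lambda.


lambda = c / f = 3.0000e+08 / 6.9616e+09 = 0.04309354 m
d = 0.37800 * 0.04309354 = 0.01629 m

0.01629 m


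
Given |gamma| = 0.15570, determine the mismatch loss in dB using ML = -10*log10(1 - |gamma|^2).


ML = -10 * log10(1 - 0.15570^2) = -10 * log10(0.97575751) = 0.1066 dB

0.1066 dB


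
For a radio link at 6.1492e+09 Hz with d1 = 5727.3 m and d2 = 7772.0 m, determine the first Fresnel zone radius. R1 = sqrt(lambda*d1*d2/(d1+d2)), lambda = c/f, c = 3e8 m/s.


lambda = c / f = 3.0000e+08 / 6.1492e+09 = 0.04878683 m
R1 = sqrt(0.04878683 * 5727.3 * 7772.0 / (5727.3 + 7772.0)) = 12.68 m

12.68 m


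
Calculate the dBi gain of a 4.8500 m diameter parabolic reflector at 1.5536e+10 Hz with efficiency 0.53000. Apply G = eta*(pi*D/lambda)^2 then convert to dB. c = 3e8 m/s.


lambda = c / f = 3.0000e+08 / 1.5536e+10 = 0.01930999 m
G_linear = 0.53000 * (pi * 4.8500 / 0.01930999)^2 = 329985.6
G_dBi = 10 * log10(329985.6) = 55.18 dBi

55.18 dBi


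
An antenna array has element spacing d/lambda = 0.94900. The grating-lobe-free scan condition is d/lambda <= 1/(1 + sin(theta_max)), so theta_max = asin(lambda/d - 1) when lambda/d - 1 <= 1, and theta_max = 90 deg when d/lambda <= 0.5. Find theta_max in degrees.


lambda/d - 1 = 1/0.94900 - 1 = 0.05374078
theta_max = asin(0.05374078) = 3.081 deg

3.081 deg


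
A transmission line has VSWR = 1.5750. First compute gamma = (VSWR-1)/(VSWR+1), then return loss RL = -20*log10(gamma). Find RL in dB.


gamma = (1.5750 - 1) / (1.5750 + 1) = 0.2233010
RL = -20 * log10(0.2233010) = 13.02 dB

13.02 dB


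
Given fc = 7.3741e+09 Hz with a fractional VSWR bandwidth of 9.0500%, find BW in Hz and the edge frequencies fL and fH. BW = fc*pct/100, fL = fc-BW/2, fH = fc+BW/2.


BW = 7.3741e+09 * 9.0500/100 = 6.673561e+08 Hz
fL = 7.3741e+09 - 6.673561e+08/2 = 7.040e+09 Hz
fH = 7.3741e+09 + 6.673561e+08/2 = 7.708e+09 Hz

BW=6.674e+08 Hz, fL=7.040e+09 Hz, fH=7.708e+09 Hz


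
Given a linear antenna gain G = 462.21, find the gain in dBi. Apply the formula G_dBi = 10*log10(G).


G_dBi = 10 * log10(462.21) = 26.65 dBi

26.65 dBi


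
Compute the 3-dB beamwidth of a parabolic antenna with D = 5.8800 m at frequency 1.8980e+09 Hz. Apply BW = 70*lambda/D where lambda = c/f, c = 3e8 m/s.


lambda = c / f = 3.0000e+08 / 1.8980e+09 = 0.1580611 m
BW = 70 * 0.1580611 / 5.8800 = 1.882 deg

1.882 deg


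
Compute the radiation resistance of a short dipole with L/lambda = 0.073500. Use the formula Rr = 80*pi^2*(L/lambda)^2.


Rr = 80 * pi^2 * (0.073500)^2 = 80 * 9.869604 * 5.402250e-03 = 4.265 ohm

4.265 ohm


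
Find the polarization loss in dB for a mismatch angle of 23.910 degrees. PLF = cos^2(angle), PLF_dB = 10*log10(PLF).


PLF_linear = cos^2(23.910 deg) = 0.8357310
PLF_dB = 10 * log10(0.8357310) = -0.7793 dB

-0.7793 dB


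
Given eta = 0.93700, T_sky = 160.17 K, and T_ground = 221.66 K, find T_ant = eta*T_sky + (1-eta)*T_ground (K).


T_ant = 0.93700 * 160.17 + (1 - 0.93700) * 221.66 = 164.0 K

164.0 K


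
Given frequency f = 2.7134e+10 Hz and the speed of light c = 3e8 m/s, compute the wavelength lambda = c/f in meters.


lambda = c / f = 3.0000e+08 / 2.7134e+10 = 0.01106 m

0.01106 m


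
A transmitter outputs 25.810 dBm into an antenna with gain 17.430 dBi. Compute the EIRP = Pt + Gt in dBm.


EIRP = Pt + Gt = 25.810 + 17.430 = 43.24 dBm

43.24 dBm


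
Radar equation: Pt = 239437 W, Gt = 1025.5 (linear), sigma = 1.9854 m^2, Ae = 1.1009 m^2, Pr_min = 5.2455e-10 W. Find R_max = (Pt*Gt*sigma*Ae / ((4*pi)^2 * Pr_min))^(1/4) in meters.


R^4 = 239437*1025.5*1.9854*1.1009 / ((4*pi)^2 * 5.2455e-10) = 6.479123e+15
R_max = 6.479123e+15^0.25 = 8972 m

8972 m


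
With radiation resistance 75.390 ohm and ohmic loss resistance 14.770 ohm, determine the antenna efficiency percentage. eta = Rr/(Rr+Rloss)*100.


eta = 75.390 / (75.390 + 14.770) * 100 = 83.62%

83.62%


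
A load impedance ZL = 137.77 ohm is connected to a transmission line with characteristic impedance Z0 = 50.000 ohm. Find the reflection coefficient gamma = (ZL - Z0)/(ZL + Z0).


gamma = (137.77 - 50.000) / (137.77 + 50.000) = 0.4674

0.4674


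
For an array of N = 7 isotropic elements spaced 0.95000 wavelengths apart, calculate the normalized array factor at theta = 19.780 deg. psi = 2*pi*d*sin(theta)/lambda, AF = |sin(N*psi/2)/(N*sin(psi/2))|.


psi = 2*pi*0.95000*sin(19.780 deg) = 2.019975 rad
AF = |sin(7*2.019975/2) / (7*sin(2.019975/2))| = 0.1194

0.1194


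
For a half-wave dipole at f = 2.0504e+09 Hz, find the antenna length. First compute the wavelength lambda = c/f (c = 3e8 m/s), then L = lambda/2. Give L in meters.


lambda = c / f = 3.0000e+08 / 2.0504e+09 = 0.1463129 m
L = lambda / 2 = 0.1463129 / 2 = 0.07316 m

0.07316 m


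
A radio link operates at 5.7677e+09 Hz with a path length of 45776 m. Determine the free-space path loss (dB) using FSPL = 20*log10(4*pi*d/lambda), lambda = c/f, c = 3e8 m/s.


lambda = c / f = 3.0000e+08 / 5.7677e+09 = 0.05201380 m
FSPL = 20 * log10(4*pi*45776/0.05201380) = 140.9 dB

140.9 dB


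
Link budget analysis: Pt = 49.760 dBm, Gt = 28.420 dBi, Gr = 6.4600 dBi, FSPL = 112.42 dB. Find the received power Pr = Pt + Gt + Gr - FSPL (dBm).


Pr = 49.760 + 28.420 + 6.4600 - 112.42 = -27.78 dBm

-27.78 dBm


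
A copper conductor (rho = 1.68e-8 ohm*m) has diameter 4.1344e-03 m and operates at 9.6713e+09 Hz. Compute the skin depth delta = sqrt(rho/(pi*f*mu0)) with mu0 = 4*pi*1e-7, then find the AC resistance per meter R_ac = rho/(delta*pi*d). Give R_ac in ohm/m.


delta = sqrt(1.68e-8 / (pi * 9.6713e+09 * 4*pi*1e-7)) = 6.633341e-07 m
R_ac = 1.68e-8 / (6.633341e-07 * pi * 4.1344e-03) = 1.950 ohm/m

1.950 ohm/m


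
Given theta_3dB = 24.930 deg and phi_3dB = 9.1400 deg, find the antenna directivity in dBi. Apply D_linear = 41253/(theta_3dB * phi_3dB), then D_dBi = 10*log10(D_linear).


D_linear = 41253 / (24.930 * 9.1400) = 181.0452
D_dBi = 10 * log10(181.0452) = 22.58 dBi

22.58 dBi


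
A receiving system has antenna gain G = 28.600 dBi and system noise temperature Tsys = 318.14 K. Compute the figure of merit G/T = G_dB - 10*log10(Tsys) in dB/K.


G/T = 28.600 - 10*log10(318.14) = 28.600 - 25.02618 = 3.574 dB/K

3.574 dB/K


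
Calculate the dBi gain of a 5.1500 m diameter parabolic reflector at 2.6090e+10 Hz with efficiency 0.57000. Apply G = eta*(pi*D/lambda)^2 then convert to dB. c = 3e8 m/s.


lambda = c / f = 3.0000e+08 / 2.6090e+10 = 0.01149866 m
G_linear = 0.57000 * (pi * 5.1500 / 0.01149866)^2 = 1.128482e+06
G_dBi = 10 * log10(1.128482e+06) = 60.52 dBi

60.52 dBi


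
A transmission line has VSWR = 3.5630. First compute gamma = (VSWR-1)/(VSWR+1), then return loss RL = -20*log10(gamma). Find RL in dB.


gamma = (3.5630 - 1) / (3.5630 + 1) = 0.5616919
RL = -20 * log10(0.5616919) = 5.010 dB

5.010 dB


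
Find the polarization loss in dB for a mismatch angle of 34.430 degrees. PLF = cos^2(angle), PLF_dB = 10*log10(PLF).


PLF_linear = cos^2(34.430 deg) = 0.6803240
PLF_dB = 10 * log10(0.6803240) = -1.673 dB

-1.673 dB


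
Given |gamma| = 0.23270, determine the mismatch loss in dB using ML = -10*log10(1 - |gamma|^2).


ML = -10 * log10(1 - 0.23270^2) = -10 * log10(0.94585071) = 0.2418 dB

0.2418 dB


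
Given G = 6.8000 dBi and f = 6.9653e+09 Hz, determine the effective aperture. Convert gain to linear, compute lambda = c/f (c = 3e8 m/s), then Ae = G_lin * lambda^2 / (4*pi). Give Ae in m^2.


lambda = c / f = 3.0000e+08 / 6.9653e+09 = 0.04307065 m
G_linear = 10^(6.8000/10) = 4.786301
Ae = G_linear * lambda^2 / (4*pi) = 4.786301 * 0.04307065^2 / (4*pi) = 7.066e-04 m^2

7.066e-04 m^2


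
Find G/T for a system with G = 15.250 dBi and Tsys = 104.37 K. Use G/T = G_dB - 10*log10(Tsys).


G/T = 15.250 - 10*log10(104.37) = 15.250 - 20.18576 = -4.936 dB/K

-4.936 dB/K


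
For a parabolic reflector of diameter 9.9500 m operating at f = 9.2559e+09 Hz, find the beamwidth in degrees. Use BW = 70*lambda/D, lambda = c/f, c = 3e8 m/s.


lambda = c / f = 3.0000e+08 / 9.2559e+09 = 0.03241176 m
BW = 70 * 0.03241176 / 9.9500 = 0.2280 deg

0.2280 deg


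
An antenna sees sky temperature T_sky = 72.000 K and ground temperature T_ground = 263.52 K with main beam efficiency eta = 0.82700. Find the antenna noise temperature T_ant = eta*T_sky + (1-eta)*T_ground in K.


T_ant = 0.82700 * 72.000 + (1 - 0.82700) * 263.52 = 105.1 K

105.1 K


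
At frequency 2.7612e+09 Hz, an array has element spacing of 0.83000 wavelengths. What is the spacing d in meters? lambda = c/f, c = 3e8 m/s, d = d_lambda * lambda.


lambda = c / f = 3.0000e+08 / 2.7612e+09 = 0.1086484 m
d = 0.83000 * 0.1086484 = 0.09018 m

0.09018 m


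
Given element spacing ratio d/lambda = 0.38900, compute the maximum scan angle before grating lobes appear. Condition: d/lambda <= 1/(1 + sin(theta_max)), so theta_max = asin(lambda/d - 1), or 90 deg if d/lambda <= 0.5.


lambda/d - 1 = 1/0.38900 - 1 = 1.570694 >= 1
d/lambda <= 0.5, so the array can scan to endfire without grating lobes: theta_max = 90 deg

90 deg


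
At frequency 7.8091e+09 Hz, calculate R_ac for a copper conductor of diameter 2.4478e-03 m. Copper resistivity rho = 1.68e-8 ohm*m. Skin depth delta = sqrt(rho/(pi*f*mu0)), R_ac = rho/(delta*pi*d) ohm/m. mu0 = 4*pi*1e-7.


delta = sqrt(1.68e-8 / (pi * 7.8091e+09 * 4*pi*1e-7)) = 7.382004e-07 m
R_ac = 1.68e-8 / (7.382004e-07 * pi * 2.4478e-03) = 2.959 ohm/m

2.959 ohm/m


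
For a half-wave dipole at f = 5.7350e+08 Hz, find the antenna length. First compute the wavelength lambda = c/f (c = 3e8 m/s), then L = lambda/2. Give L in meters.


lambda = c / f = 3.0000e+08 / 5.7350e+08 = 0.5231037 m
L = lambda / 2 = 0.5231037 / 2 = 0.2616 m

0.2616 m


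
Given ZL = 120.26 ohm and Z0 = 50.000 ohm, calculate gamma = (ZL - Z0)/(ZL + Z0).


gamma = (120.26 - 50.000) / (120.26 + 50.000) = 0.4127

0.4127


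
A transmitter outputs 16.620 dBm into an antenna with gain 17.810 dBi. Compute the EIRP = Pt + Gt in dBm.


EIRP = Pt + Gt = 16.620 + 17.810 = 34.43 dBm

34.43 dBm


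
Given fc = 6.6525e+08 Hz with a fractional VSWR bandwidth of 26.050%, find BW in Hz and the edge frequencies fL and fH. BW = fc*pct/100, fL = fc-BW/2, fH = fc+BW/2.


BW = 6.6525e+08 * 26.050/100 = 1.732976e+08 Hz
fL = 6.6525e+08 - 1.732976e+08/2 = 5.786e+08 Hz
fH = 6.6525e+08 + 1.732976e+08/2 = 7.519e+08 Hz

BW=1.733e+08 Hz, fL=5.786e+08 Hz, fH=7.519e+08 Hz


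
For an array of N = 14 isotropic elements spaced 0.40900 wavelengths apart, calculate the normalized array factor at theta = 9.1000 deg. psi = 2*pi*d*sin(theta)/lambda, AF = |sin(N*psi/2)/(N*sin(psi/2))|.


psi = 2*pi*0.40900*sin(9.1000 deg) = 0.4064382 rad
AF = |sin(14*0.4064382/2) / (14*sin(0.4064382/2))| = 0.1034

0.1034


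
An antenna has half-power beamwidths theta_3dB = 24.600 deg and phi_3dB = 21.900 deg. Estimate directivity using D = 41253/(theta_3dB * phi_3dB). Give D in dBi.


D_linear = 41253 / (24.600 * 21.900) = 76.57312
D_dBi = 10 * log10(76.57312) = 18.84 dBi

18.84 dBi


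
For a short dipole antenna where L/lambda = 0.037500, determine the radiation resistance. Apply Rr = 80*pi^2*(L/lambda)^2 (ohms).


Rr = 80 * pi^2 * (0.037500)^2 = 80 * 9.869604 * 1.406250e-03 = 1.110 ohm

1.110 ohm


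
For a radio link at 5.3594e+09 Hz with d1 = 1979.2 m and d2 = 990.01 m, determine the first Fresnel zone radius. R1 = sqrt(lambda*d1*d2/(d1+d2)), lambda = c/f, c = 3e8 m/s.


lambda = c / f = 3.0000e+08 / 5.3594e+09 = 0.05597642 m
R1 = sqrt(0.05597642 * 1979.2 * 990.01 / (1979.2 + 990.01)) = 6.078 m

6.078 m


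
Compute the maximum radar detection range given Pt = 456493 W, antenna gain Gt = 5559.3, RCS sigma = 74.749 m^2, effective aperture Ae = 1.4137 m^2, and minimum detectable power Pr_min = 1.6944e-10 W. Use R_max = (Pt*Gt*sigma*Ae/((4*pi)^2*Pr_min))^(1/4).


R^4 = 456493*5559.3*74.749*1.4137 / ((4*pi)^2 * 1.6944e-10) = 1.002262e+19
R_max = 1.002262e+19^0.25 = 56266 m

56266 m


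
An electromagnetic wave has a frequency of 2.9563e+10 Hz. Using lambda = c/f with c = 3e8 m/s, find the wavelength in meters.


lambda = c / f = 3.0000e+08 / 2.9563e+10 = 0.01015 m

0.01015 m


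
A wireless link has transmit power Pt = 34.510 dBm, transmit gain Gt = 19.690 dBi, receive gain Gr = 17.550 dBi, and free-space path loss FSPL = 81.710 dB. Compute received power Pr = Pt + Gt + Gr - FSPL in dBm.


Pr = 34.510 + 19.690 + 17.550 - 81.710 = -9.96 dBm

-9.96 dBm


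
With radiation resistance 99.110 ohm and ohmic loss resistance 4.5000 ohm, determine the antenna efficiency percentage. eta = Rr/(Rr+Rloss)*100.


eta = 99.110 / (99.110 + 4.5000) * 100 = 95.66%

95.66%


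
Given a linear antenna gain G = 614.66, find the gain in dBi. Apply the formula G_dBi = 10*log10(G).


G_dBi = 10 * log10(614.66) = 27.89 dBi

27.89 dBi


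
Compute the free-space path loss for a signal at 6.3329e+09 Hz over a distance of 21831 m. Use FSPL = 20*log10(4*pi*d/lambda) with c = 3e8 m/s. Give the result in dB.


lambda = c / f = 3.0000e+08 / 6.3329e+09 = 0.04737166 m
FSPL = 20 * log10(4*pi*21831/0.04737166) = 135.3 dB

135.3 dB


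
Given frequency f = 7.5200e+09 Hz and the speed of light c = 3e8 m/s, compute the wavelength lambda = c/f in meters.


lambda = c / f = 3.0000e+08 / 7.5200e+09 = 0.03989 m

0.03989 m


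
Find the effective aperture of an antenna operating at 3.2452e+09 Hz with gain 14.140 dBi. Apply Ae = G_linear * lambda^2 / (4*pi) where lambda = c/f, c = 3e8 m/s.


lambda = c / f = 3.0000e+08 / 3.2452e+09 = 0.09244423 m
G_linear = 10^(14.140/10) = 25.94179
Ae = G_linear * lambda^2 / (4*pi) = 25.94179 * 0.09244423^2 / (4*pi) = 0.01764 m^2

0.01764 m^2


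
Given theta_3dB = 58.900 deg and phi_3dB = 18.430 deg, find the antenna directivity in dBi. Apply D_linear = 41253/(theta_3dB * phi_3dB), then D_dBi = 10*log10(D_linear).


D_linear = 41253 / (58.900 * 18.430) = 38.00274
D_dBi = 10 * log10(38.00274) = 15.80 dBi

15.80 dBi


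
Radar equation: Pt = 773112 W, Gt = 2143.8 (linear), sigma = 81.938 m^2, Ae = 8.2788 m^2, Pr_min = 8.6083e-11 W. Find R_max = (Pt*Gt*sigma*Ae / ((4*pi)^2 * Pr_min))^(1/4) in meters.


R^4 = 773112*2143.8*81.938*8.2788 / ((4*pi)^2 * 8.6083e-11) = 8.270701e+19
R_max = 8.270701e+19^0.25 = 95364 m

95364 m


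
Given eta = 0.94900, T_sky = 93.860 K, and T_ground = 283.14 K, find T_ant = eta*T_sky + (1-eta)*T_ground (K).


T_ant = 0.94900 * 93.860 + (1 - 0.94900) * 283.14 = 103.5 K

103.5 K


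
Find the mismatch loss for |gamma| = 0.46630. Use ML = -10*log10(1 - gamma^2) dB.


ML = -10 * log10(1 - 0.46630^2) = -10 * log10(0.78256431) = 1.065 dB

1.065 dB


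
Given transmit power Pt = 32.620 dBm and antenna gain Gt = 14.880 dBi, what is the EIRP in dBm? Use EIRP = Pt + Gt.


EIRP = Pt + Gt = 32.620 + 14.880 = 47.50 dBm

47.50 dBm


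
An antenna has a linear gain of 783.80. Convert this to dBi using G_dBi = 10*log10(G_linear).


G_dBi = 10 * log10(783.80) = 28.94 dBi

28.94 dBi


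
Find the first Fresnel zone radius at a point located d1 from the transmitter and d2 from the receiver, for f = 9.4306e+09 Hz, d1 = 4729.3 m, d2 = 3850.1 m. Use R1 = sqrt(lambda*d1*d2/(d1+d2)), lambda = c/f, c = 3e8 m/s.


lambda = c / f = 3.0000e+08 / 9.4306e+09 = 0.03181134 m
R1 = sqrt(0.03181134 * 4729.3 * 3850.1 / (4729.3 + 3850.1)) = 8.217 m

8.217 m


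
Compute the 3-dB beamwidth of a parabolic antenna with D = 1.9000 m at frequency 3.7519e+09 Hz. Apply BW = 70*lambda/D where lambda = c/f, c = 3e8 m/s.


lambda = c / f = 3.0000e+08 / 3.7519e+09 = 0.07995949 m
BW = 70 * 0.07995949 / 1.9000 = 2.946 deg

2.946 deg


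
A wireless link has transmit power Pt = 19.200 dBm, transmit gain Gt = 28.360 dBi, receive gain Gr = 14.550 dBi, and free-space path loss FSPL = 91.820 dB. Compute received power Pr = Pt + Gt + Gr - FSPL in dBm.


Pr = 19.200 + 28.360 + 14.550 - 91.820 = -29.71 dBm

-29.71 dBm


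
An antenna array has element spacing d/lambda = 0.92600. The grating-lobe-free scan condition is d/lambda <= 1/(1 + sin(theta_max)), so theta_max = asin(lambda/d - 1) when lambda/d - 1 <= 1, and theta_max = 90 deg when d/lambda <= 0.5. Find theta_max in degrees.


lambda/d - 1 = 1/0.92600 - 1 = 0.07991361
theta_max = asin(0.07991361) = 4.584 deg

4.584 deg


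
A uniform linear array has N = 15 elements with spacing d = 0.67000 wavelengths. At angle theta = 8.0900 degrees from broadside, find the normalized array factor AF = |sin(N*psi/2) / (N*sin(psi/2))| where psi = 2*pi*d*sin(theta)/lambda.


psi = 2*pi*0.67000*sin(8.0900 deg) = 0.5924293 rad
AF = |sin(15*0.5924293/2) / (15*sin(0.5924293/2))| = 0.2202

0.2202


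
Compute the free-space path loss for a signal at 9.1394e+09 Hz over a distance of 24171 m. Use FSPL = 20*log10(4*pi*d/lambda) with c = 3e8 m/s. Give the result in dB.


lambda = c / f = 3.0000e+08 / 9.1394e+09 = 0.03282491 m
FSPL = 20 * log10(4*pi*24171/0.03282491) = 139.3 dB

139.3 dB


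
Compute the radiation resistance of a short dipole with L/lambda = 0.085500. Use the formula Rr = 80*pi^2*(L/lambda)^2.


Rr = 80 * pi^2 * (0.085500)^2 = 80 * 9.869604 * 7.310250e-03 = 5.772 ohm

5.772 ohm


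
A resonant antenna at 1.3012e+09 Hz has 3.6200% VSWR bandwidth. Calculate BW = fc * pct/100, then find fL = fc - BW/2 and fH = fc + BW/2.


BW = 1.3012e+09 * 3.6200/100 = 4.710344e+07 Hz
fL = 1.3012e+09 - 4.710344e+07/2 = 1.278e+09 Hz
fH = 1.3012e+09 + 4.710344e+07/2 = 1.325e+09 Hz

BW=4.710e+07 Hz, fL=1.278e+09 Hz, fH=1.325e+09 Hz


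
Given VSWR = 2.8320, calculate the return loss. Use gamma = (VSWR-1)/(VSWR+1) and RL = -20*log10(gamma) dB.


gamma = (2.8320 - 1) / (2.8320 + 1) = 0.4780793
RL = -20 * log10(0.4780793) = 6.410 dB

6.410 dB


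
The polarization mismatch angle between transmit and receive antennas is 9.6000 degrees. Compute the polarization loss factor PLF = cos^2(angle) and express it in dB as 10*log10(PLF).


PLF_linear = cos^2(9.6000 deg) = 0.9721882
PLF_dB = 10 * log10(0.9721882) = -0.1225 dB

-0.1225 dB


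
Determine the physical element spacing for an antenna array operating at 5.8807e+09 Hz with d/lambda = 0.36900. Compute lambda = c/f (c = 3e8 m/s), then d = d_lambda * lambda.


lambda = c / f = 3.0000e+08 / 5.8807e+09 = 0.05101434 m
d = 0.36900 * 0.05101434 = 0.01882 m

0.01882 m


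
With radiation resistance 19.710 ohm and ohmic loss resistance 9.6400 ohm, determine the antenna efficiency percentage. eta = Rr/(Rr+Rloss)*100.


eta = 19.710 / (19.710 + 9.6400) * 100 = 67.16%

67.16%


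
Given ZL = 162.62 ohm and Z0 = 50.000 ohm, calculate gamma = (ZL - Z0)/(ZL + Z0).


gamma = (162.62 - 50.000) / (162.62 + 50.000) = 0.5297

0.5297


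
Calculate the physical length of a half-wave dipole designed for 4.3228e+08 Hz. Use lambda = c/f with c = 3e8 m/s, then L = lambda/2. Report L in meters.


lambda = c / f = 3.0000e+08 / 4.3228e+08 = 0.6939946 m
L = lambda / 2 = 0.6939946 / 2 = 0.3470 m

0.3470 m


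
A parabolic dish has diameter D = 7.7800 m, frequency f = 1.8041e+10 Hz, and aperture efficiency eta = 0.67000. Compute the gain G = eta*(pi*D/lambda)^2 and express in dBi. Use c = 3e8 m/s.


lambda = c / f = 3.0000e+08 / 1.8041e+10 = 0.01662879 m
G_linear = 0.67000 * (pi * 7.7800 / 0.01662879)^2 = 1.447480e+06
G_dBi = 10 * log10(1.447480e+06) = 61.61 dBi

61.61 dBi


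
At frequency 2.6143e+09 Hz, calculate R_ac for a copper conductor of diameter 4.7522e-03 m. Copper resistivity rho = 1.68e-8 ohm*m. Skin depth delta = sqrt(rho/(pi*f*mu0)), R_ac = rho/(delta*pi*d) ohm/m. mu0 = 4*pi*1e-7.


delta = sqrt(1.68e-8 / (pi * 2.6143e+09 * 4*pi*1e-7)) = 1.275842e-06 m
R_ac = 1.68e-8 / (1.275842e-06 * pi * 4.7522e-03) = 0.8820 ohm/m

0.8820 ohm/m


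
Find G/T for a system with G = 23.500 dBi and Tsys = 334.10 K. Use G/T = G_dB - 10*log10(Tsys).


G/T = 23.500 - 10*log10(334.10) = 23.500 - 25.23876 = -1.739 dB/K

-1.739 dB/K


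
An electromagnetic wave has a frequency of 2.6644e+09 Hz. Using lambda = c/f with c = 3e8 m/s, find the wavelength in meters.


lambda = c / f = 3.0000e+08 / 2.6644e+09 = 0.1126 m

0.1126 m


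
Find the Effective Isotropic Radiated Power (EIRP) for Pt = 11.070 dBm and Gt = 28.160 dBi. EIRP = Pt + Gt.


EIRP = Pt + Gt = 11.070 + 28.160 = 39.23 dBm

39.23 dBm


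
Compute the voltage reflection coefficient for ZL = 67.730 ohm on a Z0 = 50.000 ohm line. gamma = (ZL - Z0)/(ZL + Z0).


gamma = (67.730 - 50.000) / (67.730 + 50.000) = 0.1506

0.1506


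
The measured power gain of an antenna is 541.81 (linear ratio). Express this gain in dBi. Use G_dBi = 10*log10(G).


G_dBi = 10 * log10(541.81) = 27.34 dBi

27.34 dBi


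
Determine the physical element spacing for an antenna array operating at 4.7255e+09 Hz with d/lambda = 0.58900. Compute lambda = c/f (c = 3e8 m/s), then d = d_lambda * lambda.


lambda = c / f = 3.0000e+08 / 4.7255e+09 = 0.06348535 m
d = 0.58900 * 0.06348535 = 0.03739 m

0.03739 m


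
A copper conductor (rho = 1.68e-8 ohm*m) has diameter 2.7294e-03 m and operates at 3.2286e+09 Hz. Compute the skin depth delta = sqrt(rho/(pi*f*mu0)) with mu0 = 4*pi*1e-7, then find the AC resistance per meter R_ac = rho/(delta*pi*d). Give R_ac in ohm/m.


delta = sqrt(1.68e-8 / (pi * 3.2286e+09 * 4*pi*1e-7)) = 1.148068e-06 m
R_ac = 1.68e-8 / (1.148068e-06 * pi * 2.7294e-03) = 1.707 ohm/m

1.707 ohm/m


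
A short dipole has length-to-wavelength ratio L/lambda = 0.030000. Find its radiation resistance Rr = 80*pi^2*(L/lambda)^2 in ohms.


Rr = 80 * pi^2 * (0.030000)^2 = 80 * 9.869604 * 9.000000e-04 = 0.7106 ohm

0.7106 ohm


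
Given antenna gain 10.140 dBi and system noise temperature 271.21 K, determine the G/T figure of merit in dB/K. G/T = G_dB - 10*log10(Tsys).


G/T = 10.140 - 10*log10(271.21) = 10.140 - 24.33306 = -14.19 dB/K

-14.19 dB/K


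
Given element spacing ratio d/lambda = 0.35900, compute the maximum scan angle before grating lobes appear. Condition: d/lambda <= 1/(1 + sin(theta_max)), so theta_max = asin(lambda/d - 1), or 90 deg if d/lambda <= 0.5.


lambda/d - 1 = 1/0.35900 - 1 = 1.785515 >= 1
d/lambda <= 0.5, so the array can scan to endfire without grating lobes: theta_max = 90 deg

90 deg


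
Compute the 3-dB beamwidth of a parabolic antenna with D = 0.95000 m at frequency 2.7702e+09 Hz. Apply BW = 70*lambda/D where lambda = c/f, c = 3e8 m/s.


lambda = c / f = 3.0000e+08 / 2.7702e+09 = 0.1082954 m
BW = 70 * 0.1082954 / 0.95000 = 7.980 deg

7.980 deg


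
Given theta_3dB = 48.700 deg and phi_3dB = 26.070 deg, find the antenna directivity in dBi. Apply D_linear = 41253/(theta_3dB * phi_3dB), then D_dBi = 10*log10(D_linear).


D_linear = 41253 / (48.700 * 26.070) = 32.49268
D_dBi = 10 * log10(32.49268) = 15.12 dBi

15.12 dBi


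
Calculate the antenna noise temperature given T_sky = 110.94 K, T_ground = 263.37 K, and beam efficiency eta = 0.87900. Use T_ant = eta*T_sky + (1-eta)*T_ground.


T_ant = 0.87900 * 110.94 + (1 - 0.87900) * 263.37 = 129.4 K

129.4 K


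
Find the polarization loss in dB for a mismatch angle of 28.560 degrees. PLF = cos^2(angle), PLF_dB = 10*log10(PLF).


PLF_linear = cos^2(28.560 deg) = 0.7714407
PLF_dB = 10 * log10(0.7714407) = -1.127 dB

-1.127 dB


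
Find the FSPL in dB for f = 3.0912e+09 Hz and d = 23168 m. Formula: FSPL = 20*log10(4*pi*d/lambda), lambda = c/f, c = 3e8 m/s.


lambda = c / f = 3.0000e+08 / 3.0912e+09 = 0.09704969 m
FSPL = 20 * log10(4*pi*23168/0.09704969) = 129.5 dB

129.5 dB


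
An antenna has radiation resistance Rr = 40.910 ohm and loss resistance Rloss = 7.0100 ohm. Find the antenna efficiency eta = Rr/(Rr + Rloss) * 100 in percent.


eta = 40.910 / (40.910 + 7.0100) * 100 = 85.37%

85.37%


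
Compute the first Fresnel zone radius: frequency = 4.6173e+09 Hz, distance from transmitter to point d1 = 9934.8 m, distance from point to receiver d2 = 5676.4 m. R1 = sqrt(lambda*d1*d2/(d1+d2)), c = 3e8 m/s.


lambda = c / f = 3.0000e+08 / 4.6173e+09 = 0.06497304 m
R1 = sqrt(0.06497304 * 9934.8 * 5676.4 / (9934.8 + 5676.4)) = 15.32 m

15.32 m


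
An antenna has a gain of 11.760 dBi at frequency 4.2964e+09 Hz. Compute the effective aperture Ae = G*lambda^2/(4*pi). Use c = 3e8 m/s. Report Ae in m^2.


lambda = c / f = 3.0000e+08 / 4.2964e+09 = 0.06982590 m
G_linear = 10^(11.760/10) = 14.99685
Ae = G_linear * lambda^2 / (4*pi) = 14.99685 * 0.06982590^2 / (4*pi) = 5.819e-03 m^2

5.819e-03 m^2


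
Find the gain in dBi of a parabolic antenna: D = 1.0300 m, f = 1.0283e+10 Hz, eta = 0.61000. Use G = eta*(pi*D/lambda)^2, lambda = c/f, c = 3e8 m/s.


lambda = c / f = 3.0000e+08 / 1.0283e+10 = 0.02917437 m
G_linear = 0.61000 * (pi * 1.0300 / 0.02917437)^2 = 7504.142
G_dBi = 10 * log10(7504.142) = 38.75 dBi

38.75 dBi


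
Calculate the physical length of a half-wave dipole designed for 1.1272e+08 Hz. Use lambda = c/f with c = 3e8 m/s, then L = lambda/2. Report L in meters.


lambda = c / f = 3.0000e+08 / 1.1272e+08 = 2.661462 m
L = lambda / 2 = 2.661462 / 2 = 1.331 m

1.331 m


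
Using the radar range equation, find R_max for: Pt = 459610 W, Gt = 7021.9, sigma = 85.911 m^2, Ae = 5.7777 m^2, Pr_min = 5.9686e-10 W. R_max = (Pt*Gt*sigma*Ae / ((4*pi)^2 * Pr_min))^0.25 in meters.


R^4 = 459610*7021.9*85.911*5.7777 / ((4*pi)^2 * 5.9686e-10) = 1.699635e+19
R_max = 1.699635e+19^0.25 = 64208 m

64208 m


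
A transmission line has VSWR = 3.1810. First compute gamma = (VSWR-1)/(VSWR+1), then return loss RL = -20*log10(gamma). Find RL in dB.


gamma = (3.1810 - 1) / (3.1810 + 1) = 0.5216455
RL = -20 * log10(0.5216455) = 5.652 dB

5.652 dB


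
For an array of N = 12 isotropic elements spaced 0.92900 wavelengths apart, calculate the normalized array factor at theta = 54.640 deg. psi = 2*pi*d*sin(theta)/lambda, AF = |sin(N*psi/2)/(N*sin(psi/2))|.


psi = 2*pi*0.92900*sin(54.640 deg) = 4.760325 rad
AF = |sin(12*4.760325/2) / (12*sin(4.760325/2))| = 0.03426

0.03426


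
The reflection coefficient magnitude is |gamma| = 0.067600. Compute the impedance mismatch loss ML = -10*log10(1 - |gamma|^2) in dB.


ML = -10 * log10(1 - 0.067600^2) = -10 * log10(0.99543024) = 0.01989 dB

0.01989 dB


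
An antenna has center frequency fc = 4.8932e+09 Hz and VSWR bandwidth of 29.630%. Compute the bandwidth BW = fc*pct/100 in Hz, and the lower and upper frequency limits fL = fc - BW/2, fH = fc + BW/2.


BW = 4.8932e+09 * 29.630/100 = 1.449855e+09 Hz
fL = 4.8932e+09 - 1.449855e+09/2 = 4.168e+09 Hz
fH = 4.8932e+09 + 1.449855e+09/2 = 5.618e+09 Hz

BW=1.450e+09 Hz, fL=4.168e+09 Hz, fH=5.618e+09 Hz


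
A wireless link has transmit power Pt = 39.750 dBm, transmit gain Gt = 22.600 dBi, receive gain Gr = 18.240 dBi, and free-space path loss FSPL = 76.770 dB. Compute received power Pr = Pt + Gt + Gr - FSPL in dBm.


Pr = 39.750 + 22.600 + 18.240 - 76.770 = 3.82 dBm

3.82 dBm


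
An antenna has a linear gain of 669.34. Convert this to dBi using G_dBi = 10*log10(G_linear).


G_dBi = 10 * log10(669.34) = 28.26 dBi

28.26 dBi


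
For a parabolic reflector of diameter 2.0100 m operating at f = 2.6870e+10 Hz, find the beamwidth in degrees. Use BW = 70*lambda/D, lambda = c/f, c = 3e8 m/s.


lambda = c / f = 3.0000e+08 / 2.6870e+10 = 0.01116487 m
BW = 70 * 0.01116487 / 2.0100 = 0.3888 deg

0.3888 deg


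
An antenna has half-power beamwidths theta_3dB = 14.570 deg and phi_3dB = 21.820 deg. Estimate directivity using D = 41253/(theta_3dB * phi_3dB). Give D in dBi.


D_linear = 41253 / (14.570 * 21.820) = 129.7601
D_dBi = 10 * log10(129.7601) = 21.13 dBi

21.13 dBi


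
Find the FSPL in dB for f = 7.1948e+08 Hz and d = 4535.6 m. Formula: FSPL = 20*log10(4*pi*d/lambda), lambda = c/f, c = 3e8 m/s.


lambda = c / f = 3.0000e+08 / 7.1948e+08 = 0.4169678 m
FSPL = 20 * log10(4*pi*4535.6/0.4169678) = 102.7 dB

102.7 dB


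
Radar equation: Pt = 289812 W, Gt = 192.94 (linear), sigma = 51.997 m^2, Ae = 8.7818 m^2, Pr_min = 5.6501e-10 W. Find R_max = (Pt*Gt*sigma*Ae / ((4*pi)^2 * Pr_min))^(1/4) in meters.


R^4 = 289812*192.94*51.997*8.7818 / ((4*pi)^2 * 5.6501e-10) = 2.861703e+17
R_max = 2.861703e+17^0.25 = 23129 m

23129 m


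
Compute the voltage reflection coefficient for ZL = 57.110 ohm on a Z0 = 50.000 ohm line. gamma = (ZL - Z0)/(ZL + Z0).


gamma = (57.110 - 50.000) / (57.110 + 50.000) = 0.06638

0.06638


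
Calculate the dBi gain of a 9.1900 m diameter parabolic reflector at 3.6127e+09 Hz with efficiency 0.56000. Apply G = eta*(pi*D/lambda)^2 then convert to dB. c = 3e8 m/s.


lambda = c / f = 3.0000e+08 / 3.6127e+09 = 0.08304039 m
G_linear = 0.56000 * (pi * 9.1900 / 0.08304039)^2 = 67692.42
G_dBi = 10 * log10(67692.42) = 48.31 dBi

48.31 dBi


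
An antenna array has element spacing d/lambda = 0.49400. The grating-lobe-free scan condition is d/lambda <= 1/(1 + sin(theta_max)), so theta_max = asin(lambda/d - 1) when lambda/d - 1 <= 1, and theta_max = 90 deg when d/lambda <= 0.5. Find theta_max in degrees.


lambda/d - 1 = 1/0.49400 - 1 = 1.024291 >= 1
d/lambda <= 0.5, so the array can scan to endfire without grating lobes: theta_max = 90 deg

90 deg


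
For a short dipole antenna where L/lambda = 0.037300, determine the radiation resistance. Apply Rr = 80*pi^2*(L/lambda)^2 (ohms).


Rr = 80 * pi^2 * (0.037300)^2 = 80 * 9.869604 * 1.391290e-03 = 1.099 ohm

1.099 ohm


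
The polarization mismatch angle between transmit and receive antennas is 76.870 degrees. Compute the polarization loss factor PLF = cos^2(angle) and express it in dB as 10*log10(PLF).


PLF_linear = cos^2(76.870 deg) = 0.05160223
PLF_dB = 10 * log10(0.05160223) = -12.87 dB

-12.87 dB


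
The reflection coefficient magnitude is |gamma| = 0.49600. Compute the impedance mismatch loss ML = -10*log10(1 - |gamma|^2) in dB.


ML = -10 * log10(1 - 0.49600^2) = -10 * log10(0.753984) = 1.226 dB

1.226 dB


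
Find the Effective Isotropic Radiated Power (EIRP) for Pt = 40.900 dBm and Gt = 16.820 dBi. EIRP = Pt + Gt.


EIRP = Pt + Gt = 40.900 + 16.820 = 57.72 dBm

57.72 dBm


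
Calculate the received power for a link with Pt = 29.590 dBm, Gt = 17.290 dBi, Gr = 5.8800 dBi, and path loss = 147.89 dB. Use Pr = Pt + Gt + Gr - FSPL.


Pr = 29.590 + 17.290 + 5.8800 - 147.89 = -95.13 dBm

-95.13 dBm


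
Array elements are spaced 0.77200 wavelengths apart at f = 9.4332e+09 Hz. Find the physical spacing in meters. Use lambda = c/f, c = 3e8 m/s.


lambda = c / f = 3.0000e+08 / 9.4332e+09 = 0.03180257 m
d = 0.77200 * 0.03180257 = 0.02455 m

0.02455 m
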